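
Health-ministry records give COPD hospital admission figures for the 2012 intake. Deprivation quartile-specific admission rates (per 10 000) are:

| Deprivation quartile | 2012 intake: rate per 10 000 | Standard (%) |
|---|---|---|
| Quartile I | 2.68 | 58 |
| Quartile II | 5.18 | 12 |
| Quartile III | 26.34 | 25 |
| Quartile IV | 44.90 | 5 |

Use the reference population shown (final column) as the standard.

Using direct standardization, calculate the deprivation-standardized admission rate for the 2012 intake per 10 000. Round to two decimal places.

11.01

Standard weights: 0.58, 0.12, 0.25, 0.05.
Standardized rate: 0.5800×2.68 + 0.1200×5.18 + 0.2500×26.34 + 0.0500×44.90 = 11.0060 per 10 000.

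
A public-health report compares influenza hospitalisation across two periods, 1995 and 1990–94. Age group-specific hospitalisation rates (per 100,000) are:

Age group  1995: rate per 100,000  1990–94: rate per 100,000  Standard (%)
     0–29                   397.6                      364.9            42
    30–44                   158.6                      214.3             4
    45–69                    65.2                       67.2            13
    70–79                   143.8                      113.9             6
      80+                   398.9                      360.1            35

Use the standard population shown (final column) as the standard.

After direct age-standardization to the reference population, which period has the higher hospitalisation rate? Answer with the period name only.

1995

Standard weights: 0.42, 0.04, 0.13, 0.06, 0.35.
1995: 0.4200×397.6 + 0.0400×158.6 + 0.1300×65.2 + 0.0600×143.8 + 0.3500×398.9 = 330.0550 per 100,000.
1990–94: 0.4200×364.9 + 0.0400×214.3 + 0.1300×67.2 + 0.0600×113.9 + 0.3500×360.1 = 303.4350 per 100,000.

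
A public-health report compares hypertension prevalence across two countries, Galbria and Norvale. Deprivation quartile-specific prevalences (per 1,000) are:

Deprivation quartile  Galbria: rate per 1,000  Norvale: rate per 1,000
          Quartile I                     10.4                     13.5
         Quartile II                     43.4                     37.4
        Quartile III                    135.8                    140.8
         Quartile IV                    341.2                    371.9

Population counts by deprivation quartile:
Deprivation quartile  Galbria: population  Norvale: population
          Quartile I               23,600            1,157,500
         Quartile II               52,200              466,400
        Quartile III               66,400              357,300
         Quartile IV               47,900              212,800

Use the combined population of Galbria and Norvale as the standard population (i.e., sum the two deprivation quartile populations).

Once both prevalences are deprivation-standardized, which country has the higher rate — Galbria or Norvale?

Combined standard total = 2,384,100; weights = 0.4954, 0.2175, 0.1777, 0.1093.
Galbria: 0.4954×10.4 + 0.2175×43.4 + 0.1777×135.8 + 0.1093×341.2 = 76.0371 per 1,000.
Norvale: 0.4954×13.5 + 0.2175×37.4 + 0.1777×140.8 + 0.1093×371.9 = 80.5133 per 1,000.
The crude rates (146.62 vs 74.07) would put Galbria higher, but that reflects its deprivation composition; once standardized to a common deprivation structure, Norvale has the higher underlying rate.

Norvale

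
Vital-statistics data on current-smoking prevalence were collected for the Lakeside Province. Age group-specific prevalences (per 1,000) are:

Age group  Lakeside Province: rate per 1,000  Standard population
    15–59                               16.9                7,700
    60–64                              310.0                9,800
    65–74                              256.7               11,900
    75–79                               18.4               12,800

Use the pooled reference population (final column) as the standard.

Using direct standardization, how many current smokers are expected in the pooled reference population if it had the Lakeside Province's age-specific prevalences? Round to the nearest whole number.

6458

Expected current smokers = Σ (standard pop × age-specific rate ÷ 1,000)
= 7,700×16.9/1,000 + 9,800×310.0/1,000 + 11,900×256.7/1,000 + 12,800×18.4/1,000
= 130.13 + 3038.00 + 3054.73 + 235.52 = 6458.38.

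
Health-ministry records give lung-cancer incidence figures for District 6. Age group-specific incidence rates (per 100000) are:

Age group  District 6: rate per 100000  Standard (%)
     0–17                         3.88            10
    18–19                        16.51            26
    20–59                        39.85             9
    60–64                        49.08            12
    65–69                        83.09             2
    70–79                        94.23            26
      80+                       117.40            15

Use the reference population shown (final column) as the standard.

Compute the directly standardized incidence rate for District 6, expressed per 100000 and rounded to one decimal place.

57.9

Standard weights: 0.10, 0.26, 0.09, 0.12, 0.02, 0.26, 0.15.
Standardized rate: 0.1000×3.88 + 0.2600×16.51 + 0.0900×39.85 + 0.1200×49.08 + 0.0200×83.09 + 0.2600×94.23 + 0.1500×117.40 = 57.9283 per 100000.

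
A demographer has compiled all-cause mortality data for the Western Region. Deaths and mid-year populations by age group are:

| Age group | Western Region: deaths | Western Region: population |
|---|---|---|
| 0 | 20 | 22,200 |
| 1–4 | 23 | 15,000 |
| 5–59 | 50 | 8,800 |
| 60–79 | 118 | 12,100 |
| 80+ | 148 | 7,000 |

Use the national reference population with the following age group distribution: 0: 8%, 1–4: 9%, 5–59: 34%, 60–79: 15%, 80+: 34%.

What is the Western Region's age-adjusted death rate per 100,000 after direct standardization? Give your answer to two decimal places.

1079.33

Age-specific rates per 100,000 for the Western Region: 90.09, 153.33, 568.18, 975.21, 2114.29.
Standard weights: 0.08, 0.09, 0.34, 0.15, 0.34.
Standardized rate: 0.0800×90.09 + 0.0900×153.33 + 0.3400×568.18 + 0.1500×975.21 + 0.3400×2114.29 = 1079.3272 per 100,000.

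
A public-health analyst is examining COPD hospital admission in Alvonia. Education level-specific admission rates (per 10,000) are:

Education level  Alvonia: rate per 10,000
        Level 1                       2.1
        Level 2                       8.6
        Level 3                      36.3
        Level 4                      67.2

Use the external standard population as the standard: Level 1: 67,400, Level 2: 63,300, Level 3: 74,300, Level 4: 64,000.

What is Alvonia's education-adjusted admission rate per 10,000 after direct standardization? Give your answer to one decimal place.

28.6

Standard total = 269,000; weights = 0.2506, 0.2353, 0.2762, 0.2379.
Standardized rate: 0.2506×2.1 + 0.2353×8.6 + 0.2762×36.3 + 0.2379×67.2 = 28.5643 per 10,000.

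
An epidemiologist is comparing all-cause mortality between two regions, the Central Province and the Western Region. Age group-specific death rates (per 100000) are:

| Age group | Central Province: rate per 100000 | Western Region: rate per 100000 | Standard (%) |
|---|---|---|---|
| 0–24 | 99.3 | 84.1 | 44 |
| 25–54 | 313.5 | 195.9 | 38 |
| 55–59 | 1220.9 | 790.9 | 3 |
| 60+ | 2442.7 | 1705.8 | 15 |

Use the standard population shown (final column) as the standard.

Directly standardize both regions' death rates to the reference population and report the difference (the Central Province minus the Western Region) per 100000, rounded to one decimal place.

174.8

Standard weights: 0.44, 0.38, 0.03, 0.15.
The Central Province: 0.4400×99.3 + 0.3800×313.5 + 0.0300×1220.9 + 0.1500×2442.7 = 565.8540 per 100000.
The Western Region: 0.4400×84.1 + 0.3800×195.9 + 0.0300×790.9 + 0.1500×1705.8 = 391.0430 per 100000.
Difference = 565.8540 − 391.0430 = 174.8110.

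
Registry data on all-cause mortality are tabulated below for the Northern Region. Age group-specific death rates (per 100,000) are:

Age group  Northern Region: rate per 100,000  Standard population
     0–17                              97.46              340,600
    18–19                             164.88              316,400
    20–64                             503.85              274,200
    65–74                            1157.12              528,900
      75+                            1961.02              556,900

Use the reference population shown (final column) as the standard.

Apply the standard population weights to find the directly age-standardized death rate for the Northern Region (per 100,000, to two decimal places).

Standard total = 2,017,000; weights = 0.1689, 0.1569, 0.1359, 0.2622, 0.2761.
Standardized rate: 0.1689×97.46 + 0.1569×164.88 + 0.1359×503.85 + 0.2622×1157.12 + 0.2761×1961.02 = 955.6824 per 100,000.

955.68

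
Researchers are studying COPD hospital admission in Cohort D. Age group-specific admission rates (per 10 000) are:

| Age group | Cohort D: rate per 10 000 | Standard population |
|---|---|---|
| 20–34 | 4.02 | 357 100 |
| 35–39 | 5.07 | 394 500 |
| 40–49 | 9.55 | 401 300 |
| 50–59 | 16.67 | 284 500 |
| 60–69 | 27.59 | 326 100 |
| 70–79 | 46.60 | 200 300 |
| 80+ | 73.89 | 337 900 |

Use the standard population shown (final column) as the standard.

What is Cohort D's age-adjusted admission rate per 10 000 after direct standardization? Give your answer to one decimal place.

24.0

Standard total = 2 301 700; weights = 0.1551, 0.1714, 0.1743, 0.1236, 0.1417, 0.0870, 0.1468.
Standardized rate: 0.1551×4.02 + 0.1714×5.07 + 0.1743×9.55 + 0.1236×16.67 + 0.1417×27.59 + 0.0870×46.60 + 0.1468×73.89 = 24.0297 per 10 000.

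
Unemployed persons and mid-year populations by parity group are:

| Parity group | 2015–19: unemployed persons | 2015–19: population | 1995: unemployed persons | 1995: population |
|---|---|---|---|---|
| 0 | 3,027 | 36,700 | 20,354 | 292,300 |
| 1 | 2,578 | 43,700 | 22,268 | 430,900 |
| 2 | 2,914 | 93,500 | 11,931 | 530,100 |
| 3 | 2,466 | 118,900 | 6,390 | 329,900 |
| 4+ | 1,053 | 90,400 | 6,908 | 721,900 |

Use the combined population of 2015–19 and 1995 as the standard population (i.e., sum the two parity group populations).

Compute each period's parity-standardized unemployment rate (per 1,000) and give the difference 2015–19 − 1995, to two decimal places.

Parity-specific rates per 1,000 for 2015–19: 82.480, 58.993, 31.166, 20.740, 11.648.
For 1995: 69.634, 51.678, 22.507, 19.370, 9.569.
Combined standard total = 2,688,300; weights = 0.1224, 0.1765, 0.2320, 0.1669, 0.3022.
2015–19: 0.1224×82.480 + 0.1765×58.993 + 0.2320×31.166 + 0.1669×20.740 + 0.3022×11.648 = 34.7204 per 1,000.
1995: 0.1224×69.634 + 0.1765×51.678 + 0.2320×22.507 + 0.1669×19.370 + 0.3022×9.569 = 28.9913 per 1,000.
Difference = 34.7204 − 28.9913 = 5.7291.

5.73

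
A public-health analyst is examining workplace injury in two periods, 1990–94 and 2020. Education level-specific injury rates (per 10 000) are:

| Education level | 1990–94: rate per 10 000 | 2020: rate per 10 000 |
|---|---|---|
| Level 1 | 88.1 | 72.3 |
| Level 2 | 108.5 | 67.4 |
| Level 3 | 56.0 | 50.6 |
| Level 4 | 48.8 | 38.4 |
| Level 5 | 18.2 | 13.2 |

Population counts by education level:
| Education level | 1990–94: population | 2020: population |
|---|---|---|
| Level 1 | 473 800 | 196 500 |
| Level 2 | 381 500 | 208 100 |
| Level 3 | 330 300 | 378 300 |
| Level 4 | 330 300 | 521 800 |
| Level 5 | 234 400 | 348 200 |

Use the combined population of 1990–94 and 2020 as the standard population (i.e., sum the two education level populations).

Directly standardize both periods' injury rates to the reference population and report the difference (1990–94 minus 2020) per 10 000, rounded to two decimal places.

14.82

Combined standard total = 3 403 200; weights = 0.1970, 0.1732, 0.2082, 0.2504, 0.1712.
1990–94: 0.1970×88.1 + 0.1732×108.5 + 0.2082×56.0 + 0.2504×48.8 + 0.1712×18.2 = 63.1442 per 10 000.
2020: 0.1970×72.3 + 0.1732×67.4 + 0.2082×50.6 + 0.2504×38.4 + 0.1712×13.2 = 48.3274 per 10 000.
Difference = 63.1442 − 48.3274 = 14.8168.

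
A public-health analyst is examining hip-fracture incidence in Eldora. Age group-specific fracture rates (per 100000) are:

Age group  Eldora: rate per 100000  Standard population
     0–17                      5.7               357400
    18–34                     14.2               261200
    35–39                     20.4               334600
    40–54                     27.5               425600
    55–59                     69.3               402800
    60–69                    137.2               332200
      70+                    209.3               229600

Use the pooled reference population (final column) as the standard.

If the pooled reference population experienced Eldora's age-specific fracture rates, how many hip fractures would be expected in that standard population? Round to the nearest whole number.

Expected hip fractures = Σ (standard pop × age-specific rate ÷ 100000)
= 357400×5.7/100000 + 261200×14.2/100000 + 334600×20.4/100000 + 425600×27.5/100000 + 402800×69.3/100000 + 332200×137.2/100000 + 229600×209.3/100000
= 20.37 + 37.09 + 68.26 + 117.04 + 279.14 + 455.78 + 480.55 = 1458.23.

1458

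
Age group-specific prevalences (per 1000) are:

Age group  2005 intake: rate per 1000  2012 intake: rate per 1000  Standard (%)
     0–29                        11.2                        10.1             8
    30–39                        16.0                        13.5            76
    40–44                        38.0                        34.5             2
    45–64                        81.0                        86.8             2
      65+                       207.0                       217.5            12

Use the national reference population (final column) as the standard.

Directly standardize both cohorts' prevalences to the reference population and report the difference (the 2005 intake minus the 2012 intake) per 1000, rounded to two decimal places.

0.68

Standard weights: 0.08, 0.76, 0.02, 0.02, 0.12.
The 2005 intake: 0.0800×11.2 + 0.7600×16.0 + 0.0200×38.0 + 0.0200×81.0 + 0.1200×207.0 = 40.2760 per 1000.
The 2012 intake: 0.0800×10.1 + 0.7600×13.5 + 0.0200×34.5 + 0.0200×86.8 + 0.1200×217.5 = 39.5940 per 1000.
Difference = 40.2760 − 39.5940 = 0.6820.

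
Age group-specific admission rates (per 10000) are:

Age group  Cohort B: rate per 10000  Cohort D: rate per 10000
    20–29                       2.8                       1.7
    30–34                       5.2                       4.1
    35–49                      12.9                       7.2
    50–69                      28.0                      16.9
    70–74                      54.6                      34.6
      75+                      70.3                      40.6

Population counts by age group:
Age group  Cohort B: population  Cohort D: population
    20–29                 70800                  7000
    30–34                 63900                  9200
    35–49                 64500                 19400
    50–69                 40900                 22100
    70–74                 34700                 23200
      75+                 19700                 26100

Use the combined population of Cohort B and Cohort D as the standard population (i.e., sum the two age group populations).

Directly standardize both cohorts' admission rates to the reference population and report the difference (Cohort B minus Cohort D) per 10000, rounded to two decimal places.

9.62

Combined standard total = 401500; weights = 0.1938, 0.1821, 0.2090, 0.1569, 0.1442, 0.1141.
Cohort B: 0.1938×2.8 + 0.1821×5.2 + 0.2090×12.9 + 0.1569×28.0 + 0.1442×54.6 + 0.1141×70.3 = 24.4716 per 10000.
Cohort D: 0.1938×1.7 + 0.1821×4.1 + 0.2090×7.2 + 0.1569×16.9 + 0.1442×34.6 + 0.1141×40.6 = 14.8532 per 10000.
Difference = 24.4716 − 14.8532 = 9.6184.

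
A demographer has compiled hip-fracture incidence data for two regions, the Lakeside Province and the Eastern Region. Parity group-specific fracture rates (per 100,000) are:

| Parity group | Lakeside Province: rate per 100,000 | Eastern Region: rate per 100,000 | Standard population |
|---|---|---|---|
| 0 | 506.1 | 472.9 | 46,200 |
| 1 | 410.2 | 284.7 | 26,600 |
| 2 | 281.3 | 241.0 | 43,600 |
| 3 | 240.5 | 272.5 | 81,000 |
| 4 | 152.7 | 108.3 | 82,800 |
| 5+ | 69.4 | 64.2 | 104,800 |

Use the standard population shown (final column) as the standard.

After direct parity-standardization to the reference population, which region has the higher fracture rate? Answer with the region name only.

Lakeside Province

Standard total = 385,000; weights = 0.1200, 0.0691, 0.1132, 0.2104, 0.2151, 0.2722.
The Lakeside Province: 0.1200×506.1 + 0.0691×410.2 + 0.1132×281.3 + 0.2104×240.5 + 0.2151×152.7 + 0.2722×69.4 = 223.2597 per 100,000.
The Eastern Region: 0.1200×472.9 + 0.0691×284.7 + 0.1132×241.0 + 0.2104×272.5 + 0.2151×108.3 + 0.2722×64.2 = 201.8091 per 100,000.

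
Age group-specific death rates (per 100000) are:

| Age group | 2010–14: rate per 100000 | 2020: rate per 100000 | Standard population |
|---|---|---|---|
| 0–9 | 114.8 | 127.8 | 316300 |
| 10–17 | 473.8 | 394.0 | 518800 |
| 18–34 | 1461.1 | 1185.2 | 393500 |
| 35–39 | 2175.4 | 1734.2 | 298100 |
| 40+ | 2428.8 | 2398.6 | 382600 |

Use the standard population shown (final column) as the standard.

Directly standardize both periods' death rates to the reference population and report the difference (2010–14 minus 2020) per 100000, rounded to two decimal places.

Standard total = 1909300; weights = 0.1657, 0.2717, 0.2061, 0.1561, 0.2004.
2010–14: 0.1657×114.8 + 0.2717×473.8 + 0.2061×1461.1 + 0.1561×2175.4 + 0.2004×2428.8 = 1275.2355 per 100000.
2020: 0.1657×127.8 + 0.2717×394.0 + 0.2061×1185.2 + 0.1561×1734.2 + 0.2004×2398.6 = 1123.9071 per 100000.
Difference = 1275.2355 − 1123.9071 = 151.3284.

151.33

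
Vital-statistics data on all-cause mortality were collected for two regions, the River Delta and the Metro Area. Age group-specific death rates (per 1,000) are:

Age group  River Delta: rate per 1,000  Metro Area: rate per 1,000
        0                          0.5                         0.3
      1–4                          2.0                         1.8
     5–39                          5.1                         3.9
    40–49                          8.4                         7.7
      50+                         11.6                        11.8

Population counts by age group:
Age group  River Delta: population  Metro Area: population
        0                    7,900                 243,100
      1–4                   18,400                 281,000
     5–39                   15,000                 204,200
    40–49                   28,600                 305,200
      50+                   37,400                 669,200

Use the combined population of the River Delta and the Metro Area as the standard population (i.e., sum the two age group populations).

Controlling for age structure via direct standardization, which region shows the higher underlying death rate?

Combined standard total = 1,810,000; weights = 0.1387, 0.1654, 0.1211, 0.1844, 0.3904.
The River Delta: 0.1387×0.5 + 0.1654×2.0 + 0.1211×5.1 + 0.1844×8.4 + 0.3904×11.6 = 7.0954 per 1,000.
The Metro Area: 0.1387×0.3 + 0.1654×1.8 + 0.1211×3.9 + 0.1844×7.7 + 0.3904×11.8 = 6.8383 per 1,000.

River Delta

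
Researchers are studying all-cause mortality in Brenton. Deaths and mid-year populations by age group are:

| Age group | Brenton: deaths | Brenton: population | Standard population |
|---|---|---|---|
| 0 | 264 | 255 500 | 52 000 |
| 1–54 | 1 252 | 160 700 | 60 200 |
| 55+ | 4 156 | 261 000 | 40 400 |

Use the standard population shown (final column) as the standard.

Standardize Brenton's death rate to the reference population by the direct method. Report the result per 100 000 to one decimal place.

764.1

Age-specific rates per 100 000 for Brenton: 103.33, 779.09, 1592.34.
Standard total = 152 600; weights = 0.3408, 0.3945, 0.2647.
Standardized rate: 0.3408×103.33 + 0.3945×779.09 + 0.2647×1592.34 = 764.1201 per 100 000.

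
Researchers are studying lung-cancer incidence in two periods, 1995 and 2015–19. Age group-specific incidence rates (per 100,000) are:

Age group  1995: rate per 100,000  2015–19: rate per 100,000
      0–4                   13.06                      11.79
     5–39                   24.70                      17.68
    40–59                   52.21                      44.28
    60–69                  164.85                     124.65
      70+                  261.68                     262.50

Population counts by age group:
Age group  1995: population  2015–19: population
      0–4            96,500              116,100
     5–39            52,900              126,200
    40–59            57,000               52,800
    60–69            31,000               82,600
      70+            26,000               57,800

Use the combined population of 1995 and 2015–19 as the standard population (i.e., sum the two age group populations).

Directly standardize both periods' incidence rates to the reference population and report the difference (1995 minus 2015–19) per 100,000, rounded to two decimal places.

Combined standard total = 698,900; weights = 0.3042, 0.2563, 0.1571, 0.1625, 0.1199.
1995: 0.3042×13.06 + 0.2563×24.70 + 0.1571×52.21 + 0.1625×164.85 + 0.1199×261.68 = 76.6758 per 100,000.
2015–19: 0.3042×11.79 + 0.2563×17.68 + 0.1571×44.28 + 0.1625×124.65 + 0.1199×262.50 = 66.8089 per 100,000.
Difference = 76.6758 − 66.8089 = 9.8669.

9.87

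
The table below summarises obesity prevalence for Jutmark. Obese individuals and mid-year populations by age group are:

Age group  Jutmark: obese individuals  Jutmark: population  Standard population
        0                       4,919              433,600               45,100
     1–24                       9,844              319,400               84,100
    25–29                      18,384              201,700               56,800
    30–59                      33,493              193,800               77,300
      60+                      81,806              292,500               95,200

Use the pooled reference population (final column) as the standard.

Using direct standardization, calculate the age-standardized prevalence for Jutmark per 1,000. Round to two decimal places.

Age-specific rates per 1,000 for Jutmark: 11.345, 30.820, 91.145, 172.822, 279.679.
Standard total = 358,500; weights = 0.1258, 0.2346, 0.1584, 0.2156, 0.2656.
Standardized rate: 0.1258×11.345 + 0.2346×30.820 + 0.1584×91.145 + 0.2156×172.822 + 0.2656×279.679 = 134.6311 per 1,000.

134.63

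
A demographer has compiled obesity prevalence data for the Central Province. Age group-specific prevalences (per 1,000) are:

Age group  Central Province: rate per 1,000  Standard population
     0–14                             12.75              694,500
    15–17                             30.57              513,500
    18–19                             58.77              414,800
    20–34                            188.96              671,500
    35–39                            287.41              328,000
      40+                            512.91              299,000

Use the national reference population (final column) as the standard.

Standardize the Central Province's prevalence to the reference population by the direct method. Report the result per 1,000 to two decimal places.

Standard total = 2,921,300; weights = 0.2377, 0.1758, 0.1420, 0.2299, 0.1123, 0.1024.
Standardized rate: 0.2377×12.75 + 0.1758×30.57 + 0.1420×58.77 + 0.2299×188.96 + 0.1123×287.41 + 0.1024×512.91 = 144.9518 per 1,000.

144.95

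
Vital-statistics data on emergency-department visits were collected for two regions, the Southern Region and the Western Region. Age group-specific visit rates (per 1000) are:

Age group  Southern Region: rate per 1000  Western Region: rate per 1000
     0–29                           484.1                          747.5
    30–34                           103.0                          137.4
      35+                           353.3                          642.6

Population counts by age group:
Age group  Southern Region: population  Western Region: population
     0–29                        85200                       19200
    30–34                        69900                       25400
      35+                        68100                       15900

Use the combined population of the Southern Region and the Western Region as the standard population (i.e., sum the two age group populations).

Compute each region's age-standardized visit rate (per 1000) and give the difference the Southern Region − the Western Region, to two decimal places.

-194.14

Combined standard total = 283700; weights = 0.3680, 0.3359, 0.2961.
The Southern Region: 0.3680×484.1 + 0.3359×103.0 + 0.2961×353.3 = 317.3533 per 1000.
The Western Region: 0.3680×747.5 + 0.3359×137.4 + 0.2961×642.6 = 511.4967 per 1000.
Difference = 317.3533 − 511.4967 = -194.1434.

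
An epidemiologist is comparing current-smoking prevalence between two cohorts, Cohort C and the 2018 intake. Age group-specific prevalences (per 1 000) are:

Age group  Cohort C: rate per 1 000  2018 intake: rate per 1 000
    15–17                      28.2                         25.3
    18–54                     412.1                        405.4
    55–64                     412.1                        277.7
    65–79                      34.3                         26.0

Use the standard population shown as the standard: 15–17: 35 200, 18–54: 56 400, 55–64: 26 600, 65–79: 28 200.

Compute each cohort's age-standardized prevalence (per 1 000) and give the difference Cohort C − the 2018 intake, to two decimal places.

29.30

Standard total = 146 400; weights = 0.2404, 0.3852, 0.1817, 0.1926.
Cohort C: 0.2404×28.2 + 0.3852×412.1 + 0.1817×412.1 + 0.1926×34.3 = 247.0232 per 1 000.
The 2018 intake: 0.2404×25.3 + 0.3852×405.4 + 0.1817×277.7 + 0.1926×26.0 = 217.7264 per 1 000.
Difference = 247.0232 − 217.7264 = 29.2969.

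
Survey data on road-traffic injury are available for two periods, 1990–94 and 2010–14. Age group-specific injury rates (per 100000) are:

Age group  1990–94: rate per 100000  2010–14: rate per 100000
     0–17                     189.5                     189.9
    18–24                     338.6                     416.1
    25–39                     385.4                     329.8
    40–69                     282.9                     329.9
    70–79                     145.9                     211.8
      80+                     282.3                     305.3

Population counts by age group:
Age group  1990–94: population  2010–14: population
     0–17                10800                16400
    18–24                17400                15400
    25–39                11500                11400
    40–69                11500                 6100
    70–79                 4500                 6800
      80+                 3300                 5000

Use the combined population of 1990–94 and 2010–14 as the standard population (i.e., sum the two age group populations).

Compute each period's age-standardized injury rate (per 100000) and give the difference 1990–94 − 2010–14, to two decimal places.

-25.33

Combined standard total = 120100; weights = 0.2265, 0.2731, 0.1907, 0.1465, 0.0941, 0.0691.
1990–94: 0.2265×189.5 + 0.2731×338.6 + 0.1907×385.4 + 0.1465×282.9 + 0.0941×145.9 + 0.0691×282.3 = 283.5715 per 100000.
2010–14: 0.2265×189.9 + 0.2731×416.1 + 0.1907×329.8 + 0.1465×329.9 + 0.0941×211.8 + 0.0691×305.3 = 308.9038 per 100000.
Difference = 283.5715 − 308.9038 = -25.3323.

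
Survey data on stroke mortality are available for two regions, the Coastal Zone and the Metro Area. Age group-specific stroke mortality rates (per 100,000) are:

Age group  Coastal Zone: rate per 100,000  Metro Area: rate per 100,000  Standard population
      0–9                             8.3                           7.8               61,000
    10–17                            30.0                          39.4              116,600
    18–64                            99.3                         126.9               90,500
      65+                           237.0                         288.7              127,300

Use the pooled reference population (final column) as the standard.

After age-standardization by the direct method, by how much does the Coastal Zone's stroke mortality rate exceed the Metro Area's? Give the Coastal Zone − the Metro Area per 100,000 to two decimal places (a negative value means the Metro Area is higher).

Standard total = 395,400; weights = 0.1543, 0.2949, 0.2289, 0.3220.
The Coastal Zone: 0.1543×8.3 + 0.2949×30.0 + 0.2289×99.3 + 0.3220×237.0 = 109.1579 per 100,000.
The Metro Area: 0.1543×7.8 + 0.2949×39.4 + 0.2289×126.9 + 0.3220×288.7 = 134.8149 per 100,000.
Difference = 109.1579 − 134.8149 = -25.6569.

-25.66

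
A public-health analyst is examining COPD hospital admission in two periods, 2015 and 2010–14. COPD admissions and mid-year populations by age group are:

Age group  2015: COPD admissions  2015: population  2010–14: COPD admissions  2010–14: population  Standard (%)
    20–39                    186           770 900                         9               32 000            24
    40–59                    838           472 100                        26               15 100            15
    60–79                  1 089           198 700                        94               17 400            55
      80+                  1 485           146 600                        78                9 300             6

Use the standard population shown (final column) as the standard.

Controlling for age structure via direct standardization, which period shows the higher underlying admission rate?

Age-specific rates per 10 000 for 2015: 2.41, 17.75, 54.81, 101.30.
For 2010–14: 2.81, 17.22, 54.02, 83.87.
Standard weights: 0.24, 0.15, 0.55, 0.06.
2015: 0.2400×2.41 + 0.1500×17.75 + 0.5500×54.81 + 0.0600×101.30 = 39.4628 per 10 000.
2010–14: 0.2400×2.81 + 0.1500×17.22 + 0.5500×54.02 + 0.0600×83.87 = 38.0027 per 10 000.
The crude rates (22.65 vs 28.05) would put 2010–14 higher, but that reflects its age composition; once standardized to a common age structure, 2015 has the higher underlying rate.

2015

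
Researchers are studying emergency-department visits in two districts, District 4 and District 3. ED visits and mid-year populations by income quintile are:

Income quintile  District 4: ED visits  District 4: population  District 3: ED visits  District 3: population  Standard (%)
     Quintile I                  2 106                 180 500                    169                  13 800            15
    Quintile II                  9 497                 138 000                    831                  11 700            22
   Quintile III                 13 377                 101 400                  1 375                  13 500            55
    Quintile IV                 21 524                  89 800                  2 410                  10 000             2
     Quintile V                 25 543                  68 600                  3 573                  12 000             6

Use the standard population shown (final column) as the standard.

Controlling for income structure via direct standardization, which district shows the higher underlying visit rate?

District 4

Income-specific rates per 1 000 for District 4: 11.668, 68.819, 131.923, 239.688, 372.347.
For District 3: 12.246, 71.026, 101.852, 241.000, 297.750.
Standard weights: 0.15, 0.22, 0.55, 0.02, 0.06.
District 4: 0.1500×11.668 + 0.2200×68.819 + 0.5500×131.923 + 0.0200×239.688 + 0.0600×372.347 = 116.5826 per 1 000.
District 3: 0.1500×12.246 + 0.2200×71.026 + 0.5500×101.852 + 0.0200×241.000 + 0.0600×297.750 = 96.1661 per 1 000.
The crude rates (124.58 vs 137.02) would put District 3 higher, but that reflects its income composition; once standardized to a common income structure, District 4 has the higher underlying rate.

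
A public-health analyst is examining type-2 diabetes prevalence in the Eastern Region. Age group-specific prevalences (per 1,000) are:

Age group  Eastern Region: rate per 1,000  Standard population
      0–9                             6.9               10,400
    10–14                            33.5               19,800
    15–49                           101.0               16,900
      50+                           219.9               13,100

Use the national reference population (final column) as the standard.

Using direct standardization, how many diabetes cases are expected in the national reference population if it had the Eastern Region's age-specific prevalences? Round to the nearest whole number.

Expected diabetes cases = Σ (standard pop × age-specific rate ÷ 1,000)
= 10,400×6.9/1,000 + 19,800×33.5/1,000 + 16,900×101.0/1,000 + 13,100×219.9/1,000
= 71.76 + 663.30 + 1706.90 + 2880.69 = 5322.65.

5323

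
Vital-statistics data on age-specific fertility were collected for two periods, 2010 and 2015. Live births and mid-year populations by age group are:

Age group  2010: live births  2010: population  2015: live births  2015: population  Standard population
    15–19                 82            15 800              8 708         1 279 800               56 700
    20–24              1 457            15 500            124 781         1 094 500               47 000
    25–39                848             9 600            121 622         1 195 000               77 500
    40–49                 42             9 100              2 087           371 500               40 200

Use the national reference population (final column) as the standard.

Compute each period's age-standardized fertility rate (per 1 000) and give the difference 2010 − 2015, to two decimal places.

-9.55

Age-specific rates per 1 000 for 2010: 5.190, 94.000, 88.333, 4.615.
For 2015: 6.804, 114.007, 101.776, 5.618.
Standard total = 221 400; weights = 0.2561, 0.2123, 0.3500, 0.1816.
2010: 0.2561×5.190 + 0.2123×94.000 + 0.3500×88.333 + 0.1816×4.615 = 53.0426 per 1 000.
2015: 0.2561×6.804 + 0.2123×114.007 + 0.3500×101.776 + 0.1816×5.618 = 62.5908 per 1 000.
Difference = 53.0426 − 62.5908 = -9.5481.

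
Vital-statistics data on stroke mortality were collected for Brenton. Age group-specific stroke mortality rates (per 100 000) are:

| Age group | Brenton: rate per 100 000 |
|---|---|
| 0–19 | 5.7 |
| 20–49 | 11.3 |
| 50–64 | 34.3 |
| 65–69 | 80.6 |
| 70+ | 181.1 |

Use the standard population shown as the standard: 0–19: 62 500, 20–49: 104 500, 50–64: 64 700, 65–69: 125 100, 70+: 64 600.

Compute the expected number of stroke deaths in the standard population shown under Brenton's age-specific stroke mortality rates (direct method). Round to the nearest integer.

255

Expected stroke deaths = Σ (standard pop × age-specific rate ÷ 100 000)
= 62 500×5.7/100 000 + 104 500×11.3/100 000 + 64 700×34.3/100 000 + 125 100×80.6/100 000 + 64 600×181.1/100 000
= 3.56 + 11.81 + 22.19 + 100.83 + 116.99 = 255.38.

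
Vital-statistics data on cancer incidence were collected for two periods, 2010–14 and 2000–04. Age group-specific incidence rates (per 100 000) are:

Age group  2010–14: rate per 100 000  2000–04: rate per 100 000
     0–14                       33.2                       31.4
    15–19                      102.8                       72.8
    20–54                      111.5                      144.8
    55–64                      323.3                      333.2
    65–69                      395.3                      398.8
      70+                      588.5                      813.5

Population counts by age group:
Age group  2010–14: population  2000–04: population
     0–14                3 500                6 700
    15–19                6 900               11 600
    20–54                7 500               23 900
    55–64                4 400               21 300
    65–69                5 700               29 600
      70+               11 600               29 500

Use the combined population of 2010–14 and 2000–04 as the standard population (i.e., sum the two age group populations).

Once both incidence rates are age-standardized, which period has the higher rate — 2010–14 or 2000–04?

Combined standard total = 162 200; weights = 0.0629, 0.1141, 0.1936, 0.1584, 0.2176, 0.2534.
2010–14: 0.0629×33.2 + 0.1141×102.8 + 0.1936×111.5 + 0.1584×323.3 + 0.2176×395.3 + 0.2534×588.5 = 321.7743 per 100 000.
2000–04: 0.0629×31.4 + 0.1141×72.8 + 0.1936×144.8 + 0.1584×333.2 + 0.2176×398.8 + 0.2534×813.5 = 384.0292 per 100 000.

2000–04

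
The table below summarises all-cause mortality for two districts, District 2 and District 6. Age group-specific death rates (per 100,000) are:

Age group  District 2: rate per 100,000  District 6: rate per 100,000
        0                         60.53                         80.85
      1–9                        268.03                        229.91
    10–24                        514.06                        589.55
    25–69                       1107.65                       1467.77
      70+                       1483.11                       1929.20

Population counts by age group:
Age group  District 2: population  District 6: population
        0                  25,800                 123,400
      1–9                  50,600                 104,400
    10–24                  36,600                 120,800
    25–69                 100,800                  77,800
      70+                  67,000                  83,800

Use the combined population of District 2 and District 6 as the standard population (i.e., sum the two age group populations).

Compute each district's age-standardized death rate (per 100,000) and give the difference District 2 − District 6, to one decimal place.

Combined standard total = 791,000; weights = 0.1886, 0.1960, 0.1990, 0.2258, 0.1906.
District 2: 0.1886×60.53 + 0.1960×268.03 + 0.1990×514.06 + 0.2258×1107.65 + 0.1906×1483.11 = 699.0746 per 100,000.
District 6: 0.1886×80.85 + 0.1960×229.91 + 0.1990×589.55 + 0.2258×1467.77 + 0.1906×1929.20 = 876.8156 per 100,000.
Difference = 699.0746 − 876.8156 = -177.7409.

-177.7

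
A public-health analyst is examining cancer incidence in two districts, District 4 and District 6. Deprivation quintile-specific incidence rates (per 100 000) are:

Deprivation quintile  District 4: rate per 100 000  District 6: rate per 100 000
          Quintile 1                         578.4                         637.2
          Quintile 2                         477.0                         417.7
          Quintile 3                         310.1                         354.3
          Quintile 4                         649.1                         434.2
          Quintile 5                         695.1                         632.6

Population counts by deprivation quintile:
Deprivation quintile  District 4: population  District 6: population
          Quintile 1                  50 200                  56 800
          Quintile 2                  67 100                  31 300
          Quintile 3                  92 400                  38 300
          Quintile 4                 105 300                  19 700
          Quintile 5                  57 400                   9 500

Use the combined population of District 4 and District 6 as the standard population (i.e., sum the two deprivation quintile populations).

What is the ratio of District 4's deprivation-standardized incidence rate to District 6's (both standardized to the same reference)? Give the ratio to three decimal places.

1.098

Combined standard total = 528 000; weights = 0.2027, 0.1864, 0.2475, 0.2367, 0.1267.
District 4: 0.2027×578.4 + 0.1864×477.0 + 0.2475×310.1 + 0.2367×649.1 + 0.1267×695.1 = 524.6124 per 100 000.
District 6: 0.2027×637.2 + 0.1864×417.7 + 0.2475×354.3 + 0.2367×434.2 + 0.1267×632.6 = 477.6232 per 100 000.
Ratio = 524.6124 ÷ 477.6232 = 1.09838.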